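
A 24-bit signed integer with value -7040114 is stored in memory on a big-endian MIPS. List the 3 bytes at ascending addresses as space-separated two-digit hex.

Two's complement of -7040114 in 24 bits: 7040114 = 0x6B6C72; invert → 0x94938D; add 1 → 0x94938E.
Split into bytes (most-significant first): 94 93 8E.
In big-endian order the high byte comes first in memory.
So the memory order matches the most-significant-first order: 94 93 8E.

94 93 8E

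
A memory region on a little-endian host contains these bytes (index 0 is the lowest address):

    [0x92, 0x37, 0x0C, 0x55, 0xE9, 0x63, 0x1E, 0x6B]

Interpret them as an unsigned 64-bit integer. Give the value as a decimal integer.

7718716665165002642

Little-endian: lowest address holds the least-significant byte.
Reassemble most-significant byte first: 6B 1E 63 E9 55 0C 37 92 → 0x6B1E63E9550C3792.
0x6B1E63E9550C3792 = 7718716665165002642.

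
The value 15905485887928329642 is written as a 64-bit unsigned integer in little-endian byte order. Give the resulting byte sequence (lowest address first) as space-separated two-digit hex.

15905485887928329642 in hexadecimal, padded to 64 bits, is 0xDCBBA324E9F4E5AA.
Split into bytes (most-significant first): DC BB A3 24 E9 F4 E5 AA.
Little-endian: lowest address holds the least-significant byte.
So at ascending addresses the bytes are AA E5 F4 E9 24 A3 BB DC.

AA E5 F4 E9 24 A3 BB DC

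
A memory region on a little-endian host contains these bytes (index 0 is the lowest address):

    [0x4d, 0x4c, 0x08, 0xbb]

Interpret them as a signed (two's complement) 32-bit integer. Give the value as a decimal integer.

-1157084083

In little-endian order the low byte comes first in memory.
Reassemble most-significant byte first: BB 08 4C 4D → 0xBB084C4D.
Top bit is set, so as a signed 32-bit value this is 0xBB084C4D − 2^32 = -1157084083.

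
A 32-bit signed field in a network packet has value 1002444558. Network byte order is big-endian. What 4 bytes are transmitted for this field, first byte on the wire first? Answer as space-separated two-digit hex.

1002444558 in hexadecimal, padded to 32 bits, is 0x3BC0170E.
Split into bytes (most-significant first): 3B C0 17 0E.
In big-endian order the high byte comes first in memory.
So the memory order matches the most-significant-first order: 3B C0 17 0E.

3B C0 17 0E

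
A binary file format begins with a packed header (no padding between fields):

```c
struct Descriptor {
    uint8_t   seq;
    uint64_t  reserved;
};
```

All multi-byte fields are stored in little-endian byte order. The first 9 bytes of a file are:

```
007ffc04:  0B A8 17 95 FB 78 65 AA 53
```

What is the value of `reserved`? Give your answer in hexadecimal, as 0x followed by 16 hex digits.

`reserved` follows `seq` (1 byte), so it starts at byte offset 1 and occupies 8 bytes.
Bytes at offsets 1..8: A8 17 95 FB 78 65 AA 53.
In little-endian order the low byte comes first in memory.
Reassemble most-significant byte first: 53 AA 65 78 FB 95 17 A8 → 0x53AA6578FB9517A8.

0x53AA6578FB9517A8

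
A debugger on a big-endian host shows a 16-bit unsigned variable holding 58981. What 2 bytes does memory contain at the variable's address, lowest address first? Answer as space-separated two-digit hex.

58981 in hexadecimal, padded to 16 bits, is 0xE665.
Split into bytes (most-significant first): E6 65.
Big-endian: lowest address holds the most-significant byte.
So the memory order matches the most-significant-first order: E6 65.

E6 65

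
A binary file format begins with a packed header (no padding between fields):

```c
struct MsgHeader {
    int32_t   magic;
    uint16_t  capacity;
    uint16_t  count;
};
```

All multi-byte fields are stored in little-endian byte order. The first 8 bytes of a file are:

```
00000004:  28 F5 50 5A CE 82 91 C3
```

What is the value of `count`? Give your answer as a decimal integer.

`count` follows `magic` (4 B), `capacity` (2 B), so it starts at offset 4 + 2 = 6 and occupies 2 bytes.
Bytes at offsets 6..7: 91 C3.
Little-endian: lowest address holds the least-significant byte.
Reassemble most-significant byte first: C3 91 → 0xC391.
0xC391 = 50065.

50065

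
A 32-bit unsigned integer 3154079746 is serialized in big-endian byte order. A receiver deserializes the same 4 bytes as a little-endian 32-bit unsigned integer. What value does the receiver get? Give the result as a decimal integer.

40959931

3154079746 in 32-bit hexadecimal is 0xBBFF7002.
Stored big-endian, the bytes at ascending addresses are BB FF 70 02.
Read back as little-endian, the first byte is least significant, giving 0x0270FFBB.
0x0270FFBB = 40959931.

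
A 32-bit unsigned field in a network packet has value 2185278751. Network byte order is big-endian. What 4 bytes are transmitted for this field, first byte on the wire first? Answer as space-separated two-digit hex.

2185278751 in hexadecimal, padded to 32 bits, is 0x8240B51F.
Split into bytes (most-significant first): 82 40 B5 1F.
Big-endian: lowest address holds the most-significant byte.
So the memory order matches the most-significant-first order: 82 40 B5 1F.

82 40 B5 1F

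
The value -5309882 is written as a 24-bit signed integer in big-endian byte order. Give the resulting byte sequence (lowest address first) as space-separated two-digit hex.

Two's complement of -5309882 in 24 bits: 5309882 = 0x5105BA; invert → 0xAEFA45; add 1 → 0xAEFA46.
Split into bytes (most-significant first): AE FA 46.
Big-endian: lowest address holds the most-significant byte.
So the memory order matches the most-significant-first order: AE FA 46.

AE FA 46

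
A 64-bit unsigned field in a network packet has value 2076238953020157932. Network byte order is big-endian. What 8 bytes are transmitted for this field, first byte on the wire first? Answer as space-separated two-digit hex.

2076238953020157932 in hexadecimal, padded to 64 bits, is 0x1CD04853CF986FEC.
Split into bytes (most-significant first): 1C D0 48 53 CF 98 6F EC.
Big-endian stores the most-significant byte at the lowest address.
So the memory order matches the most-significant-first order: 1C D0 48 53 CF 98 6F EC.

1C D0 48 53 CF 98 6F EC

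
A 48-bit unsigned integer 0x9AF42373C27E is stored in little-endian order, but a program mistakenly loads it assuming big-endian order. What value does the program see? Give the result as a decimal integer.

Stored little-endian, the bytes at ascending addresses are 7E C2 73 23 F4 9A.
Read back as big-endian, the last byte is least significant, giving 0x7EC27323F49A.
0x7EC27323F49A = 139373620491418.

139373620491418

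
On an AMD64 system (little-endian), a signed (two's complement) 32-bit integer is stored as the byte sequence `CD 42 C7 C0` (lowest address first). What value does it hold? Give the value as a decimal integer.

-1060683059

In little-endian order the low byte comes first in memory.
Reassemble most-significant byte first: C0 C7 42 CD → 0xC0C742CD.
Top bit is set, so as a signed 32-bit value this is 0xC0C742CD − 2^32 = -1060683059.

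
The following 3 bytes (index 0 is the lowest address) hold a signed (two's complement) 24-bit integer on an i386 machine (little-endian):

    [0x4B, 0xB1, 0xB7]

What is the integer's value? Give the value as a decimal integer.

Little-endian stores the least-significant byte at the lowest address.
Reassemble most-significant byte first: B7 B1 4B → 0xB7B14B.
Top bit is set, so as a signed 24-bit value this is 0xB7B14B − 2^24 = -4738741.

-4738741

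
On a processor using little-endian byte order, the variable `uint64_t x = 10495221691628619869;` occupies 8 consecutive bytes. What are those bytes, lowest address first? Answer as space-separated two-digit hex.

5D 88 7F C0 85 84 A6 91

10495221691628619869 in hexadecimal, padded to 64 bits, is 0x91A68485C07F885D.
Split into bytes (most-significant first): 91 A6 84 85 C0 7F 88 5D.
In little-endian order the low byte comes first in memory.
So at ascending addresses the bytes are 5D 88 7F C0 85 84 A6 91.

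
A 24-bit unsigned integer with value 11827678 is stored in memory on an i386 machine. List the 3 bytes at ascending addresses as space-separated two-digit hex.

11827678 in hexadecimal, padded to 24 bits, is 0xB479DE.
Split into bytes (most-significant first): B4 79 DE.
Little-endian stores the least-significant byte at the lowest address.
So at ascending addresses the bytes are DE 79 B4.

DE 79 B4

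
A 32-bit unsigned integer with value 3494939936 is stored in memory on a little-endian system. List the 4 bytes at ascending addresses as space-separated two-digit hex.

20 8D 50 D0

3494939936 in hexadecimal, padded to 32 bits, is 0xD0508D20.
Split into bytes (most-significant first): D0 50 8D 20.
Little-endian: lowest address holds the least-significant byte.
So at ascending addresses the bytes are 20 8D 50 D0.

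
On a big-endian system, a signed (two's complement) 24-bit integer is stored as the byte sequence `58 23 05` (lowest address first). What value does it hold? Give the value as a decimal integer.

Big-endian stores the most-significant byte at the lowest address.
The bytes are already most-significant first: 0x582305.
0x582305 = 5776133.

5776133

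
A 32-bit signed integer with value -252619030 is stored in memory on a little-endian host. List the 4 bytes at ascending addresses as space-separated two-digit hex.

EA 56 F1 F0

Two's complement of -252619030 in 32 bits: 252619030 = 0x0F0EA916; invert → 0xF0F156E9; add 1 → 0xF0F156EA.
Split into bytes (most-significant first): F0 F1 56 EA.
In little-endian order the low byte comes first in memory.
So at ascending addresses the bytes are EA 56 F1 F0.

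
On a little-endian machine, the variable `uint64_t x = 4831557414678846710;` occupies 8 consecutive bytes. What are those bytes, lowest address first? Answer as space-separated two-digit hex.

4831557414678846710 in hexadecimal, padded to 64 bits, is 0x430D23DEB5D65CF6.
Split into bytes (most-significant first): 43 0D 23 DE B5 D6 5C F6.
Little-endian: lowest address holds the least-significant byte.
So at ascending addresses the bytes are F6 5C D6 B5 DE 23 0D 43.

F6 5C D6 B5 DE 23 0D 43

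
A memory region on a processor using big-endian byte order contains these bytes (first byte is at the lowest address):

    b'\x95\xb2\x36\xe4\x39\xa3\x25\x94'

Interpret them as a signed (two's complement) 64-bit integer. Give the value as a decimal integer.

Big-endian: lowest address holds the most-significant byte.
The bytes are already most-significant first: 0x95B236E439A32594.
Top bit is set, so as a signed 64-bit value this is 0x95B236E439A32594 − 2^64 = -7659999662356355692.

-7659999662356355692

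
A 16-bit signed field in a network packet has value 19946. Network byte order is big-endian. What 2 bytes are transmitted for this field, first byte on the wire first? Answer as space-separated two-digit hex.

4D EA

19946 in hexadecimal, padded to 16 bits, is 0x4DEA.
Split into bytes (most-significant first): 4D EA.
Big-endian stores the most-significant byte at the lowest address.
So the memory order matches the most-significant-first order: 4D EA.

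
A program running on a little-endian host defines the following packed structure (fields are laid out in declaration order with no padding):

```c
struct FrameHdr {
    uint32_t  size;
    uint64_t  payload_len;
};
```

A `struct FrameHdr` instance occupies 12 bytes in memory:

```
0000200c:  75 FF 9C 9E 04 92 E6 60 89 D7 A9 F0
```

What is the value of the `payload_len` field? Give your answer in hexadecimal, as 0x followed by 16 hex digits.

0xF0A9D78960E69204

`payload_len` follows `size` (4 bytes), so it starts at byte offset 4 and occupies 8 bytes.
Bytes at offsets 4..11: 04 92 E6 60 89 D7 A9 F0.
In little-endian order the low byte comes first in memory.
Reassemble most-significant byte first: F0 A9 D7 89 60 E6 92 04 → 0xF0A9D78960E69204.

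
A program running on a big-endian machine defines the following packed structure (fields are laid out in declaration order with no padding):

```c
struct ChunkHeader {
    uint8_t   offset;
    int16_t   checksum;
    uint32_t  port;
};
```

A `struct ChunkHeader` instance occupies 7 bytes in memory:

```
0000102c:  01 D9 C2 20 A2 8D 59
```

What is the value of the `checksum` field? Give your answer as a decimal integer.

-9790

`checksum` follows `offset` (1 byte), so it starts at byte offset 1 and occupies 2 bytes.
Bytes at offsets 1..2: D9 C2.
Big-endian: lowest address holds the most-significant byte.
The bytes are already most-significant first: 0xD9C2.
Top bit is set, so as a signed 16-bit value this is 0xD9C2 − 2^16 = -9790.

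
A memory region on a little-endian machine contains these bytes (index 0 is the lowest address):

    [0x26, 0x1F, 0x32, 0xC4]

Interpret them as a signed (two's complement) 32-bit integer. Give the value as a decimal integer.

Little-endian stores the least-significant byte at the lowest address.
Reassemble most-significant byte first: C4 32 1F 26 → 0xC4321F26.
Top bit is set, so as a signed 32-bit value this is 0xC4321F26 − 2^32 = -1003348186.

-1003348186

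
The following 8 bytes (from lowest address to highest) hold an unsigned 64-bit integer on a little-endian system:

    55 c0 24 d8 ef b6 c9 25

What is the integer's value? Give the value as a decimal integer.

2722908590961901653

Little-endian: lowest address holds the least-significant byte.
Reassemble most-significant byte first: 25 C9 B6 EF D8 24 C0 55 → 0x25C9B6EFD824C055.
0x25C9B6EFD824C055 = 2722908590961901653.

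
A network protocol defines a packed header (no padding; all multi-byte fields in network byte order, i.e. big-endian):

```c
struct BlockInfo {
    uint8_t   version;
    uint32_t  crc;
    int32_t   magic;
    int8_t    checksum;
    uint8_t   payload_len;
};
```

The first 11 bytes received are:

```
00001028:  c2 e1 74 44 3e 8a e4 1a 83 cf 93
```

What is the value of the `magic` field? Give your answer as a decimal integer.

-1964762493

`magic` follows `version` (1 B), `crc` (4 B), so it starts at offset 1 + 4 = 5 and occupies 4 bytes.
Bytes at offsets 5..8: 8A E4 1A 83.
In big-endian order the high byte comes first in memory.
The bytes are already most-significant first: 0x8AE41A83.
Top bit is set, so as a signed 32-bit value this is 0x8AE41A83 − 2^32 = -1964762493.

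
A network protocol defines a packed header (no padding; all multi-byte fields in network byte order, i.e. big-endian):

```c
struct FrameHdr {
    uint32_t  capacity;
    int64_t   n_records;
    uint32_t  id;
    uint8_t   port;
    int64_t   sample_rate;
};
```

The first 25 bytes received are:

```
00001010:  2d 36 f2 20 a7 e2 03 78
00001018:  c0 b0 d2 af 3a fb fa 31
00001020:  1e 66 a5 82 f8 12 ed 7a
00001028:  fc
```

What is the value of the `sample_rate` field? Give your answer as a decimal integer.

`sample_rate` follows `capacity` (4 B), `n_records` (8 B), `id` (4 B), `port` (1 B), so it starts at offset 4 + 8 + 4 + 1 = 17 and occupies 8 bytes.
Bytes at offsets 17..24: 66 A5 82 F8 12 ED 7A FC.
Big-endian: lowest address holds the most-significant byte.
The bytes are already most-significant first: 0x66A582F812ED7AFC.
0x66A582F812ED7AFC = 7396461965006961404.

7396461965006961404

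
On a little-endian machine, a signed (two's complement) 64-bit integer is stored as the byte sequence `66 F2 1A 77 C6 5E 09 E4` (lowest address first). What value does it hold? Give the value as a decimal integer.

-2014975151776796058

Little-endian: lowest address holds the least-significant byte.
Reassemble most-significant byte first: E4 09 5E C6 77 1A F2 66 → 0xE4095EC6771AF266.
Top bit is set, so as a signed 64-bit value this is 0xE4095EC6771AF266 − 2^64 = -2014975151776796058.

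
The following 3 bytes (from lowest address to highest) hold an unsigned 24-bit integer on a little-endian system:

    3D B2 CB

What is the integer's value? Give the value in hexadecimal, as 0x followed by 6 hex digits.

0xCBB23D

In little-endian order the low byte comes first in memory.
Reassemble most-significant byte first: CB B2 3D → 0xCBB23D.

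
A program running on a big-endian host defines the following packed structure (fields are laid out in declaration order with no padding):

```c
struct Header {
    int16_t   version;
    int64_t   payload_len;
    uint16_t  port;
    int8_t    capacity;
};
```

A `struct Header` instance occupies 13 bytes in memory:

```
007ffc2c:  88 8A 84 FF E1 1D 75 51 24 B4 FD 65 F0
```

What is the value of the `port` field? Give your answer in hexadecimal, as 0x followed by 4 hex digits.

`port` follows `version` (2 B), `payload_len` (8 B), so it starts at offset 2 + 8 = 10 and occupies 2 bytes.
Bytes at offsets 10..11: FD 65.
Big-endian: lowest address holds the most-significant byte.
The bytes are already most-significant first: 0xFD65.

0xFD65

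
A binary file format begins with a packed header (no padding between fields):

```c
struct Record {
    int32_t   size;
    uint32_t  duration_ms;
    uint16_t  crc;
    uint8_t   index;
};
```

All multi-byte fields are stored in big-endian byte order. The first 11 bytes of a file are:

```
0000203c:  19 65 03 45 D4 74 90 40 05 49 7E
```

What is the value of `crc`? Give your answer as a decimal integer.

`crc` follows `size` (4 B), `duration_ms` (4 B), so it starts at offset 4 + 4 = 8 and occupies 2 bytes.
Bytes at offsets 8..9: 05 49.
In big-endian order the high byte comes first in memory.
The bytes are already most-significant first: 0x0549.
0x0549 = 1353.

1353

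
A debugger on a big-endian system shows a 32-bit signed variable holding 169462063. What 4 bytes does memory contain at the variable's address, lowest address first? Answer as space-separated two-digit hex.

169462063 in hexadecimal, padded to 32 bits, is 0x0A19C92F.
Split into bytes (most-significant first): 0A 19 C9 2F.
Big-endian: lowest address holds the most-significant byte.
So the memory order matches the most-significant-first order: 0A 19 C9 2F.

0A 19 C9 2F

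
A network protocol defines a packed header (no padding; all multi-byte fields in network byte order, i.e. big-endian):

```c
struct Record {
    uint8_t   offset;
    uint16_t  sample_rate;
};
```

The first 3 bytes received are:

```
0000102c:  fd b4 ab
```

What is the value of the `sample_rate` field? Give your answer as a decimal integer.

46251

`sample_rate` follows `offset` (1 byte), so it starts at byte offset 1 and occupies 2 bytes.
Bytes at offsets 1..2: B4 AB.
Big-endian: lowest address holds the most-significant byte.
The bytes are already most-significant first: 0xB4AB.
0xB4AB = 46251.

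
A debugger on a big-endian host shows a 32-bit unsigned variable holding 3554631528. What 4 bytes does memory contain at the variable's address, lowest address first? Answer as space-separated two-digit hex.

D3 DF 5F 68

3554631528 in hexadecimal, padded to 32 bits, is 0xD3DF5F68.
Split into bytes (most-significant first): D3 DF 5F 68.
Big-endian: lowest address holds the most-significant byte.
So the memory order matches the most-significant-first order: D3 DF 5F 68.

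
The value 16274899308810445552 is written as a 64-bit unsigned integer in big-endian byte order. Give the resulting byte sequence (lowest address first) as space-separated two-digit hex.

E1 DC 0E B1 78 E5 A2 F0

16274899308810445552 in hexadecimal, padded to 64 bits, is 0xE1DC0EB178E5A2F0.
Split into bytes (most-significant first): E1 DC 0E B1 78 E5 A2 F0.
Big-endian: lowest address holds the most-significant byte.
So the memory order matches the most-significant-first order: E1 DC 0E B1 78 E5 A2 F0.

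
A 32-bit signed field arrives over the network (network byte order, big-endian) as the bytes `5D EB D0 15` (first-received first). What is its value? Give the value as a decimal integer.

In big-endian order the high byte comes first in memory.
The bytes are already most-significant first: 0x5DEBD015.
0x5DEBD015 = 1575735317.

1575735317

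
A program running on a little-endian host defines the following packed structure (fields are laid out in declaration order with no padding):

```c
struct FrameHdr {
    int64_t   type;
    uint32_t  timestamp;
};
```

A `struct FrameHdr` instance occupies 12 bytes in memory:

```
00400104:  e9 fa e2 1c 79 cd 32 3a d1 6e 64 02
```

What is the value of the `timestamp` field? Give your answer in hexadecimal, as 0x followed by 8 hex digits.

0x02646ED1

`timestamp` follows `type` (8 bytes), so it starts at byte offset 8 and occupies 4 bytes.
Bytes at offsets 8..11: D1 6E 64 02.
In little-endian order the low byte comes first in memory.
Reassemble most-significant byte first: 02 64 6E D1 → 0x02646ED1.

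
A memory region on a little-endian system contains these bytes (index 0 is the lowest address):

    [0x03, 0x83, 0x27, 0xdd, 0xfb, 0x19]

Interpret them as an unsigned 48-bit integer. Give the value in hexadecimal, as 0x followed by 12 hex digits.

Little-endian stores the least-significant byte at the lowest address.
Reassemble most-significant byte first: 19 FB DD 27 83 03 → 0x19FBDD278303.

0x19FBDD278303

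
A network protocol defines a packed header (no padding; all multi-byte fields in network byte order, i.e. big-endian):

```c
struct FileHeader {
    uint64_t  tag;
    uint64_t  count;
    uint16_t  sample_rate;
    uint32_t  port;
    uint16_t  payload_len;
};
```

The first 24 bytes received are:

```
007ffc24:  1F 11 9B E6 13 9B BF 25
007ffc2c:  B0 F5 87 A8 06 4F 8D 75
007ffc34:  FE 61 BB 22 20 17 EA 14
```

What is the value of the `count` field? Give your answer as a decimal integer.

`count` follows `tag` (8 bytes), so it starts at byte offset 8 and occupies 8 bytes.
Bytes at offsets 8..15: B0 F5 87 A8 06 4F 8D 75.
In big-endian order the high byte comes first in memory.
The bytes are already most-significant first: 0xB0F587A8064F8D75.
0xB0F587A8064F8D75 = 12751247075699559797.

12751247075699559797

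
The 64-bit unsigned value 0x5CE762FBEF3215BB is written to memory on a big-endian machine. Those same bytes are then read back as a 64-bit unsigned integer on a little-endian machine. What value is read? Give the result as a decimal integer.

Stored big-endian, the bytes at ascending addresses are 5C E7 62 FB EF 32 15 BB.
Read back as little-endian, the first byte is least significant, giving 0xBB1532EFFB62E75C.
0xBB1532EFFB62E75C = 13480737065899583324.

13480737065899583324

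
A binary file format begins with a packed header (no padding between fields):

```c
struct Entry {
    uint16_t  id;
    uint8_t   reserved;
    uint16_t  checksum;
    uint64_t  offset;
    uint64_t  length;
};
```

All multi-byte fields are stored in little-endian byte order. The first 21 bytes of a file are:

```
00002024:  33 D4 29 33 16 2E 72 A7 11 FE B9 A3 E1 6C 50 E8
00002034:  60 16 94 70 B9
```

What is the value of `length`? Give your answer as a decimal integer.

13362342918244290668

`length` follows `id` (2 B), `reserved` (1 B), `checksum` (2 B), `offset` (8 B), so it starts at offset 2 + 1 + 2 + 8 = 13 and occupies 8 bytes.
Bytes at offsets 13..20: 6C 50 E8 60 16 94 70 B9.
In little-endian order the low byte comes first in memory.
Reassemble most-significant byte first: B9 70 94 16 60 E8 50 6C → 0xB970941660E8506C.
0xB970941660E8506C = 13362342918244290668.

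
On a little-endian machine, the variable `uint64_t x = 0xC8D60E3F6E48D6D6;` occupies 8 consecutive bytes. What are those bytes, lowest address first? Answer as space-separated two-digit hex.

Split into bytes (most-significant first): C8 D6 0E 3F 6E 48 D6 D6.
Little-endian: lowest address holds the least-significant byte.
So at ascending addresses the bytes are D6 D6 48 6E 3F 0E D6 C8.

D6 D6 48 6E 3F 0E D6 C8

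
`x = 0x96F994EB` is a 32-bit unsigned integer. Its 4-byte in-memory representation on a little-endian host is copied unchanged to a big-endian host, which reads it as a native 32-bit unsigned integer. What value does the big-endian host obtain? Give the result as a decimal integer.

Stored little-endian, the bytes at ascending addresses are EB 94 F9 96.
Read back as big-endian, the last byte is least significant, giving 0xEB94F996.
0xEB94F996 = 3952408982.

3952408982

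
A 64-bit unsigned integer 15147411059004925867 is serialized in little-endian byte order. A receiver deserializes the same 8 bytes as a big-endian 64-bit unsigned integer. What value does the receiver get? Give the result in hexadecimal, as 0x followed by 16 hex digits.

0xABE7CF8E1A6A36D2

15147411059004925867 in 64-bit hexadecimal is 0xD2366A1A8ECFE7AB.
Stored little-endian, the bytes at ascending addresses are AB E7 CF 8E 1A 6A 36 D2.
Read back as big-endian, the last byte is least significant, giving 0xABE7CF8E1A6A36D2.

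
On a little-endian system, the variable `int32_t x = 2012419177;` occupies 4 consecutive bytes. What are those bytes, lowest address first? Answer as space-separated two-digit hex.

2012419177 in hexadecimal, padded to 32 bits, is 0x77F31469.
Split into bytes (most-significant first): 77 F3 14 69.
Little-endian: lowest address holds the least-significant byte.
So at ascending addresses the bytes are 69 14 F3 77.

69 14 F3 77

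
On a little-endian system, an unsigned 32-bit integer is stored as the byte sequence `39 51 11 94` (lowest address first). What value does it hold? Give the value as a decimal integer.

2484162873

In little-endian order the low byte comes first in memory.
Reassemble most-significant byte first: 94 11 51 39 → 0x94115139.
0x94115139 = 2484162873.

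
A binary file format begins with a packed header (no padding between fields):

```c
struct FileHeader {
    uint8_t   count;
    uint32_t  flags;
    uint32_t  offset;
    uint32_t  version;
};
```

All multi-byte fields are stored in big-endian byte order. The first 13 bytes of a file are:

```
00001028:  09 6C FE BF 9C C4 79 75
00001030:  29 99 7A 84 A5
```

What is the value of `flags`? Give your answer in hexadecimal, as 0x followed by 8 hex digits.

`flags` follows `count` (1 byte), so it starts at byte offset 1 and occupies 4 bytes.
Bytes at offsets 1..4: 6C FE BF 9C.
In big-endian order the high byte comes first in memory.
The bytes are already most-significant first: 0x6CFEBF9C.

0x6CFEBF9C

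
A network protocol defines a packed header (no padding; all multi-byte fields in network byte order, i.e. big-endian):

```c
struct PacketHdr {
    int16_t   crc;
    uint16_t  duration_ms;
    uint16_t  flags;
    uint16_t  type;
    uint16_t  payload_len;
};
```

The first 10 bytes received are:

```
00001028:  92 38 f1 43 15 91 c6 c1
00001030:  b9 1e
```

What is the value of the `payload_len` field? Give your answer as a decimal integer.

47390

`payload_len` follows `crc` (2 B), `duration_ms` (2 B), `flags` (2 B), `type` (2 B), so it starts at offset 2 + 2 + 2 + 2 = 8 and occupies 2 bytes.
Bytes at offsets 8..9: B9 1E.
Big-endian stores the most-significant byte at the lowest address.
The bytes are already most-significant first: 0xB91E.
0xB91E = 47390.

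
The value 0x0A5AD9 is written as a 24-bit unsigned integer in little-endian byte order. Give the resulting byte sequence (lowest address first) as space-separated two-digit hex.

D9 5A 0A

Split into bytes (most-significant first): 0A 5A D9.
Little-endian: lowest address holds the least-significant byte.
So at ascending addresses the bytes are D9 5A 0A.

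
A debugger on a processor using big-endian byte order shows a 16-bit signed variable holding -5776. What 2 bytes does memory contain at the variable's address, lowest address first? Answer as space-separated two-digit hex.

E9 70

Two's complement of -5776 in 16 bits: 5776 = 0x1690; invert → 0xE96F; add 1 → 0xE970.
Split into bytes (most-significant first): E9 70.
Big-endian: lowest address holds the most-significant byte.
So the memory order matches the most-significant-first order: E9 70.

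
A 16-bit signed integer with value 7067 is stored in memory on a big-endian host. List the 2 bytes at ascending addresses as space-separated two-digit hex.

1B 9B

7067 in hexadecimal, padded to 16 bits, is 0x1B9B.
Split into bytes (most-significant first): 1B 9B.
Big-endian: lowest address holds the most-significant byte.
So the memory order matches the most-significant-first order: 1B 9B.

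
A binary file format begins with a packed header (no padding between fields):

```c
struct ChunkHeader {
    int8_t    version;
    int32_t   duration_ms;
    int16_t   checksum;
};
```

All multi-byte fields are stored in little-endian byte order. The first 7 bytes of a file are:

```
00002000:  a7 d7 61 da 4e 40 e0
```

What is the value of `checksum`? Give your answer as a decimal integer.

-8128

`checksum` follows `version` (1 B), `duration_ms` (4 B), so it starts at offset 1 + 4 = 5 and occupies 2 bytes.
Bytes at offsets 5..6: 40 E0.
Little-endian stores the least-significant byte at the lowest address.
Reassemble most-significant byte first: E0 40 → 0xE040.
Top bit is set, so as a signed 16-bit value this is 0xE040 − 2^16 = -8128.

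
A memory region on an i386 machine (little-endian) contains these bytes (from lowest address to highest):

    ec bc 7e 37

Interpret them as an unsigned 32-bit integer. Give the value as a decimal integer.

Little-endian stores the least-significant byte at the lowest address.
Reassemble most-significant byte first: 37 7E BC EC → 0x377EBCEC.
0x377EBCEC = 931052780.

931052780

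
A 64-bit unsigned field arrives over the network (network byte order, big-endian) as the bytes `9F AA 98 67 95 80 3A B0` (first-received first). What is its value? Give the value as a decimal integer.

11505175768728615600

In big-endian order the high byte comes first in memory.
The bytes are already most-significant first: 0x9FAA986795803AB0.
0x9FAA986795803AB0 = 11505175768728615600.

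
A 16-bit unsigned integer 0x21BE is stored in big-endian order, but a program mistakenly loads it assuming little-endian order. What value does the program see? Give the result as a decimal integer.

Stored big-endian, the bytes at ascending addresses are 21 BE.
Read back as little-endian, the first byte is least significant, giving 0xBE21.
0xBE21 = 48673.

48673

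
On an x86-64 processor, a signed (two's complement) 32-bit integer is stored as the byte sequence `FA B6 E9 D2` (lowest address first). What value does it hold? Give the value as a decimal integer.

Little-endian: lowest address holds the least-significant byte.
Reassemble most-significant byte first: D2 E9 B6 FA → 0xD2E9B6FA.
Top bit is set, so as a signed 32-bit value this is 0xD2E9B6FA − 2^32 = -756435206.

-756435206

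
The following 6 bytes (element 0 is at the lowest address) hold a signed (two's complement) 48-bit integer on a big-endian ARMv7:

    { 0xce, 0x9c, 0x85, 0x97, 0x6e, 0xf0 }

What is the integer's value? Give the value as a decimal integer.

Big-endian stores the most-significant byte at the lowest address.
The bytes are already most-significant first: 0xCE9C85976EF0.
Top bit is set, so as a signed 48-bit value this is 0xCE9C85976EF0 − 2^48 = -54303325196560.

-54303325196560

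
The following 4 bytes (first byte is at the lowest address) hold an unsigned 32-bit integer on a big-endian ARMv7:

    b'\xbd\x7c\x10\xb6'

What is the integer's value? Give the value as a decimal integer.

3179024566

Big-endian stores the most-significant byte at the lowest address.
The bytes are already most-significant first: 0xBD7C10B6.
0xBD7C10B6 = 3179024566.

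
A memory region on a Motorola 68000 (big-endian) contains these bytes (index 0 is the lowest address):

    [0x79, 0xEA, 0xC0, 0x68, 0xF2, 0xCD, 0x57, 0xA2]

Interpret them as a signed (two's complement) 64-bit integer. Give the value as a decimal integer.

Big-endian: lowest address holds the most-significant byte.
The bytes are already most-significant first: 0x79EAC068F2CD57A2.
0x79EAC068F2CD57A2 = 8785045580122249122.

8785045580122249122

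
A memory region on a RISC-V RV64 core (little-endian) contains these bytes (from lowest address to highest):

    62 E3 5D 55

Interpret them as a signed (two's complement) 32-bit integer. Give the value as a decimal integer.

Little-endian: lowest address holds the least-significant byte.
Reassemble most-significant byte first: 55 5D E3 62 → 0x555DE362.
0x555DE362 = 1432216418.

1432216418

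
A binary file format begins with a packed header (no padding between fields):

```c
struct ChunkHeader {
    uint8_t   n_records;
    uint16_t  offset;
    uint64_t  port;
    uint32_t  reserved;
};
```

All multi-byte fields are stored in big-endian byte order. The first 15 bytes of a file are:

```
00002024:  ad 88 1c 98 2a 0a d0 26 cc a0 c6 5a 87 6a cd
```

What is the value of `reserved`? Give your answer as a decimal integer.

1518824141

`reserved` follows `n_records` (1 B), `offset` (2 B), `port` (8 B), so it starts at offset 1 + 2 + 8 = 11 and occupies 4 bytes.
Bytes at offsets 11..14: 5A 87 6A CD.
Big-endian stores the most-significant byte at the lowest address.
The bytes are already most-significant first: 0x5A876ACD.
0x5A876ACD = 1518824141.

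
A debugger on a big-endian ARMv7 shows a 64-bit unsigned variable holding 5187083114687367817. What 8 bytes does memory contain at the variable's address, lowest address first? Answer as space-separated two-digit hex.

5187083114687367817 in hexadecimal, padded to 64 bits, is 0x47FC389C475E0A89.
Split into bytes (most-significant first): 47 FC 38 9C 47 5E 0A 89.
In big-endian order the high byte comes first in memory.
So the memory order matches the most-significant-first order: 47 FC 38 9C 47 5E 0A 89.

47 FC 38 9C 47 5E 0A 89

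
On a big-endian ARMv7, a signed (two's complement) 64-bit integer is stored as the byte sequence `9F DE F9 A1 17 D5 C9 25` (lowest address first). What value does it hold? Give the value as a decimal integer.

In big-endian order the high byte comes first in memory.
The bytes are already most-significant first: 0x9FDEF9A117D5C925.
Top bit is set, so as a signed 64-bit value this is 0x9FDEF9A117D5C925 − 2^64 = -6926824706564306651.

-6926824706564306651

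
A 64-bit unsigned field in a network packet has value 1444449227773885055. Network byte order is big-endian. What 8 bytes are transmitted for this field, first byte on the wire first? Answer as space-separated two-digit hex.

1444449227773885055 in hexadecimal, padded to 64 bits, is 0x140BB6EB6D8CBA7F.
Split into bytes (most-significant first): 14 0B B6 EB 6D 8C BA 7F.
In big-endian order the high byte comes first in memory.
So the memory order matches the most-significant-first order: 14 0B B6 EB 6D 8C BA 7F.

14 0B B6 EB 6D 8C BA 7F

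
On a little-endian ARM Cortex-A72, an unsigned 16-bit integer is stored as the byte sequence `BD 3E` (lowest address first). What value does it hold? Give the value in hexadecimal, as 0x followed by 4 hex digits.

Little-endian: lowest address holds the least-significant byte.
Reassemble most-significant byte first: 3E BD → 0x3EBD.

0x3EBD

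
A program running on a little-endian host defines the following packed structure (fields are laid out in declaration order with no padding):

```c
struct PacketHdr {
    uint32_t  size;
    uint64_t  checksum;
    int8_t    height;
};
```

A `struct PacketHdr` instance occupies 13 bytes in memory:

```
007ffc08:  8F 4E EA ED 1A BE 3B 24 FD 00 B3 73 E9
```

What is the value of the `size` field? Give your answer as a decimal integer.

3991555727

`size` is the first field, at byte offset 0, occupying 4 bytes.
Bytes at offsets 0..3: 8F 4E EA ED.
Little-endian stores the least-significant byte at the lowest address.
Reassemble most-significant byte first: ED EA 4E 8F → 0xEDEA4E8F.
0xEDEA4E8F = 3991555727.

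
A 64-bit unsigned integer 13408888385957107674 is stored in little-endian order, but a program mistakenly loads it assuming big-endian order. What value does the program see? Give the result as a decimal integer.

15751293061737485754

13408888385957107674 in 64-bit hexadecimal is 0xBA15F0F195D597DA.
Stored little-endian, the bytes at ascending addresses are DA 97 D5 95 F1 F0 15 BA.
Read back as big-endian, the last byte is least significant, giving 0xDA97D595F1F015BA.
0xDA97D595F1F015BA = 15751293061737485754.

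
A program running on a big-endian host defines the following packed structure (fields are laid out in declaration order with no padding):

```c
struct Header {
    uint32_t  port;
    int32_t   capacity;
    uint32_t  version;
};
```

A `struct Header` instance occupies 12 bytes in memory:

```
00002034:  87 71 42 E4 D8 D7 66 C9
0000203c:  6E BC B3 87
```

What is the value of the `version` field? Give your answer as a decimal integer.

`version` follows `port` (4 B), `capacity` (4 B), so it starts at offset 4 + 4 = 8 and occupies 4 bytes.
Bytes at offsets 8..11: 6E BC B3 87.
Big-endian: lowest address holds the most-significant byte.
The bytes are already most-significant first: 0x6EBCB387.
0x6EBCB387 = 1857860487.

1857860487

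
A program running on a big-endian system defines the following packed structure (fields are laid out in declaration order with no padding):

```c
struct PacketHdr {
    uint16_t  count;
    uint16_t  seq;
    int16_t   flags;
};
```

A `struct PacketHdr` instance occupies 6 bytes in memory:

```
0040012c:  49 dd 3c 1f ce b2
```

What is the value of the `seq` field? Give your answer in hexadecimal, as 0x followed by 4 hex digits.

`seq` follows `count` (2 bytes), so it starts at byte offset 2 and occupies 2 bytes.
Bytes at offsets 2..3: 3C 1F.
Big-endian stores the most-significant byte at the lowest address.
The bytes are already most-significant first: 0x3C1F.

0x3C1F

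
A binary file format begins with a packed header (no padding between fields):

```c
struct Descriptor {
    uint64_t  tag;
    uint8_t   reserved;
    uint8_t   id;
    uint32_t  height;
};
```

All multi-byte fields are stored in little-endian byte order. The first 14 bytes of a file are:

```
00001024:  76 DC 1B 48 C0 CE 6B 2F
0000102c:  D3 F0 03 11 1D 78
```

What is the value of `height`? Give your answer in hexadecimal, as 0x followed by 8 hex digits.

0x781D1103

`height` follows `tag` (8 B), `reserved` (1 B), `id` (1 B), so it starts at offset 8 + 1 + 1 = 10 and occupies 4 bytes.
Bytes at offsets 10..13: 03 11 1D 78.
Little-endian: lowest address holds the least-significant byte.
Reassemble most-significant byte first: 78 1D 11 03 → 0x781D1103.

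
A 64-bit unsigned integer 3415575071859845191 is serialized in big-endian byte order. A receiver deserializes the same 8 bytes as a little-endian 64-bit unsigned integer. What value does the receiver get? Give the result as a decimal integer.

3415575071859845191 in 64-bit hexadecimal is 0x2F668F6E6DE2A847.
Stored big-endian, the bytes at ascending addresses are 2F 66 8F 6E 6D E2 A8 47.
Read back as little-endian, the first byte is least significant, giving 0x47A8E26D6E8F662F.
0x47A8E26D6E8F662F = 5163625932414477871.

5163625932414477871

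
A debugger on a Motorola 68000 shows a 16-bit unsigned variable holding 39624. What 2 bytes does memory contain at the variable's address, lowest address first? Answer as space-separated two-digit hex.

39624 in hexadecimal, padded to 16 bits, is 0x9AC8.
Split into bytes (most-significant first): 9A C8.
Big-endian stores the most-significant byte at the lowest address.
So the memory order matches the most-significant-first order: 9A C8.

9A C8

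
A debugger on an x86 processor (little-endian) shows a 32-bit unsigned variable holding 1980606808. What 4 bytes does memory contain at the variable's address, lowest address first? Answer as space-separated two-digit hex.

1980606808 in hexadecimal, padded to 32 bits, is 0x760DA958.
Split into bytes (most-significant first): 76 0D A9 58.
Little-endian stores the least-significant byte at the lowest address.
So at ascending addresses the bytes are 58 A9 0D 76.

58 A9 0D 76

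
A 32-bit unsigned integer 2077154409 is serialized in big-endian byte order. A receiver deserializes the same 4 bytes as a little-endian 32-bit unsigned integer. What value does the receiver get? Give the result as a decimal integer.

1776078459

2077154409 in 32-bit hexadecimal is 0x7BCEDC69.
Stored big-endian, the bytes at ascending addresses are 7B CE DC 69.
Read back as little-endian, the first byte is least significant, giving 0x69DCCE7B.
0x69DCCE7B = 1776078459.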